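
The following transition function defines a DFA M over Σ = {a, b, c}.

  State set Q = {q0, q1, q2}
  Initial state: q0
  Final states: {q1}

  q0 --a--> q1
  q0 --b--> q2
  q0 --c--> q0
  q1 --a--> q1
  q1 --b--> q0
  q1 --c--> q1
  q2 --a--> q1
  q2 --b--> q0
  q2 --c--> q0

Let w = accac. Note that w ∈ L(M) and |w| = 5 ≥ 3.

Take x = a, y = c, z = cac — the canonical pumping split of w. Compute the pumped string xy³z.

accccac

xy^3z = a·c·c·c·cac = accccac.
Reading y = c takes M from q1 back to q1, so after x·y·y·y the machine is still in q1, and z then leads to the accepting state q1. Hence accccac ∈ L(M).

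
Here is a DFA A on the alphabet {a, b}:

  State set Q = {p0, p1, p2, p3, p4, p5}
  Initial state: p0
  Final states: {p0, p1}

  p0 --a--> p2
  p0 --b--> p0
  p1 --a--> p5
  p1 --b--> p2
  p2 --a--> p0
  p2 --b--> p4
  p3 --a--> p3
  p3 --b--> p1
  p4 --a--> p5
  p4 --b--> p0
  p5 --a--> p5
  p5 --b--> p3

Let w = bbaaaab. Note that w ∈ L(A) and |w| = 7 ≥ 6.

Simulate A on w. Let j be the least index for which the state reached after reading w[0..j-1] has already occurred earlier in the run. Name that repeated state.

p0

Run of A on w = b b a a a a b:
  step 0: p0  (start)
  step 1: p0  (read b: p0→p0)   ← first repeat (p0 seen earlier)
  step 2: p0  (read b: p0→p0)
  step 3: p2  (read a: p0→p2)
  step 4: p0  (read a: p2→p0)
  step 5: p2  (read a: p0→p2)
  step 6: p0  (read a: p2→p0)
  step 7: p0  (read b: p0→p0)

The earliest repeat is at step j = 1: A is in p0, which it already visited at step i = 0.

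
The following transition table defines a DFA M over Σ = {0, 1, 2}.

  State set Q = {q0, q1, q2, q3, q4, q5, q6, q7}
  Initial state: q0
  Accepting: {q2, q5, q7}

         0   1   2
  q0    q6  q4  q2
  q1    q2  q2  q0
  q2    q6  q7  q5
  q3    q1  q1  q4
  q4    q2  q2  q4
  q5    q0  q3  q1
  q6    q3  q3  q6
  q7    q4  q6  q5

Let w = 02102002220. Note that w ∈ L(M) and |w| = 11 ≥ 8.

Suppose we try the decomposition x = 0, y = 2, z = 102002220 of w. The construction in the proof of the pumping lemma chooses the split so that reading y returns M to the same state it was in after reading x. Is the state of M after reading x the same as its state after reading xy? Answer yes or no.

State sequence: q0 -0-> q6 -2-> q6

After x (step 1): q6. After xy (step 2): q6.
They match, so y = 2 drives M around a cycle from q6 back to itself; pumping y any number of times keeps M in q6 before reading z, and xyⁱz ∈ L(M) for every i ≥ 0.

yes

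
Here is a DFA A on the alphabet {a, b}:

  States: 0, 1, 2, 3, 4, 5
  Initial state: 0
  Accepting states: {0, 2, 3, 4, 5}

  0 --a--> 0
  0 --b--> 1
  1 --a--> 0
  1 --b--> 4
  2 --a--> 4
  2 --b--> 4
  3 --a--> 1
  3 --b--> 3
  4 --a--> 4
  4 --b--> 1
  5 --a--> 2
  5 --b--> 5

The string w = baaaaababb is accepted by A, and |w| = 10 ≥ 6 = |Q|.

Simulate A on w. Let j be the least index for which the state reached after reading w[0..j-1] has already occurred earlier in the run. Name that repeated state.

State sequence: 0 -b-> 1 -a-> 0 -a-> 0 -a-> 0 -a-> 0 -a-> 0 -b-> 1 -a-> 0 -b-> 1 -b-> 4
First repeat at step 2: 0 was already visited.

The earliest repeat is at step j = 2: A is in 0, which it already visited at step i = 0.
Since A has 6 states, any run of length ≥ 6 visits 6+1 states, so by pigeonhole some state repeats within the first 6 steps — that repeat gives the pumpable loop.

0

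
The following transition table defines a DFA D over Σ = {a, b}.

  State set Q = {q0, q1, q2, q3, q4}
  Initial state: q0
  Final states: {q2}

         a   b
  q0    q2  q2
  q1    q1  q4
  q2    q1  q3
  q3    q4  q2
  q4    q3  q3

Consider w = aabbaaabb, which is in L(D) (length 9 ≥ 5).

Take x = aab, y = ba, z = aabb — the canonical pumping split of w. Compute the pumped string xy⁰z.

xy⁰z = xz = aab·aabb = aabaabb.
Reading y = ba takes D from q4 back to q4, so after x the machine is still in q4, and z then leads to the accepting state q2. Hence aabaabb ∈ L(D).

aabaabb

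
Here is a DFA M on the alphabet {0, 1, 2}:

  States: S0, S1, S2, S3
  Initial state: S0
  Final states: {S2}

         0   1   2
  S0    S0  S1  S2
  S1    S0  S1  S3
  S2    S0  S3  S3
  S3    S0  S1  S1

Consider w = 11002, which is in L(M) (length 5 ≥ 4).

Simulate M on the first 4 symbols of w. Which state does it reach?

Run of M on the first 4 characters of w = 1 1 0 0:
  step 0: S0  (start)
  step 1: S1  (read 1: S0→S1)
  step 2: S1  (read 1: S1→S1)
  step 3: S0  (read 0: S1→S0)
  step 4: S0  (read 0: S0→S0)

After reading 4 characters, M is in state S0.

S0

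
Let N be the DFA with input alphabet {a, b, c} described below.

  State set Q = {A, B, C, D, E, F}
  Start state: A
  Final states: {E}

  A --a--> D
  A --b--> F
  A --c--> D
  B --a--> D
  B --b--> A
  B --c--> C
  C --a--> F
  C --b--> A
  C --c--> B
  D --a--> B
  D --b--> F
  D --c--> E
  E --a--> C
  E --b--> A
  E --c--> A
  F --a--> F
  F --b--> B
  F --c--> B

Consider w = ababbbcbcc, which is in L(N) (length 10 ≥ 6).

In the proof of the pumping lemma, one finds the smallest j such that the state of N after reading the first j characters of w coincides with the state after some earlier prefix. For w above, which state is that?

F

Run of N on w = a b a b b b c b c c:
  step 0: A  (start)
  step 1: D  (read a: A→D)
  step 2: F  (read b: D→F)
  step 3: F  (read a: F→F)   ← first repeat (F seen earlier)
  step 4: B  (read b: F→B)
  step 5: A  (read b: B→A)
  step 6: F  (read b: A→F)
  step 7: B  (read c: F→B)
  step 8: A  (read b: B→A)
  step 9: D  (read c: A→D)
  step 10: E  (read c: D→E)

The earliest repeat is at step j = 3: N is in F, which it already visited at step i = 2.
Pumping length from the standard proof: p = 6 (the number of states). The repeated state found above gives |xy| = j ≤ 6 and |y| = j − i ≥ 1.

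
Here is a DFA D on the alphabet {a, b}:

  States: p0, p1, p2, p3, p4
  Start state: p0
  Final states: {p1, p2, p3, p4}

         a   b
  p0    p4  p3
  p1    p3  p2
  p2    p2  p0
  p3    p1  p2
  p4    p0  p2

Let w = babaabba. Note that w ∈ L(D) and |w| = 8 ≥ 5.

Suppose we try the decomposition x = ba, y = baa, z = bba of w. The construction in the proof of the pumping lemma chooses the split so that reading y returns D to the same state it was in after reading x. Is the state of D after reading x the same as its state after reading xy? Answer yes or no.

no

Run of D on the first 5 characters of w = b a b a a:
  step 0: p0  (start)
  step 1: p3  (read b: p0→p3)
  step 2: p1  (read a: p3→p1)
  step 3: p2  (read b: p1→p2)
  step 4: p2  (read a: p2→p2)
  step 5: p2  (read a: p2→p2)

After x (step 2): p1. After xy (step 5): p2.
They differ (p1 ≠ p2), so y is not a cycle from the state after x; this split is not the one the pumping-lemma construction produces, and pumping y need not keep the string in L(D).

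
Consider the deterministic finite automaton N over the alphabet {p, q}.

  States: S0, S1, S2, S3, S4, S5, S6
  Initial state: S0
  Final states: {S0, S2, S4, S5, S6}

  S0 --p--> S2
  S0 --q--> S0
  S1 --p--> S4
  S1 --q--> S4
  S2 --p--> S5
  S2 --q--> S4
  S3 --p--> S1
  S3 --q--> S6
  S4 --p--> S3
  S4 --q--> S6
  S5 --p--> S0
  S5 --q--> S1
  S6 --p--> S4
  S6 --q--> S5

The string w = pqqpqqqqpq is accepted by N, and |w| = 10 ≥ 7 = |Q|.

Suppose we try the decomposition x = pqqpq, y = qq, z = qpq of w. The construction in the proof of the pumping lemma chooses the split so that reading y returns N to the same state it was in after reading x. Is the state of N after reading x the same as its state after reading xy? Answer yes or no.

State sequence: S0 -p-> S2 -q-> S4 -q-> S6 -p-> S4 -q-> S6 -q-> S5 -q-> S1

After x (step 5): S6. After xy (step 7): S1.
They differ (S6 ≠ S1), so y is not a cycle from the state after x; this split is not the one the pumping-lemma construction produces, and pumping y need not keep the string in L(N).

no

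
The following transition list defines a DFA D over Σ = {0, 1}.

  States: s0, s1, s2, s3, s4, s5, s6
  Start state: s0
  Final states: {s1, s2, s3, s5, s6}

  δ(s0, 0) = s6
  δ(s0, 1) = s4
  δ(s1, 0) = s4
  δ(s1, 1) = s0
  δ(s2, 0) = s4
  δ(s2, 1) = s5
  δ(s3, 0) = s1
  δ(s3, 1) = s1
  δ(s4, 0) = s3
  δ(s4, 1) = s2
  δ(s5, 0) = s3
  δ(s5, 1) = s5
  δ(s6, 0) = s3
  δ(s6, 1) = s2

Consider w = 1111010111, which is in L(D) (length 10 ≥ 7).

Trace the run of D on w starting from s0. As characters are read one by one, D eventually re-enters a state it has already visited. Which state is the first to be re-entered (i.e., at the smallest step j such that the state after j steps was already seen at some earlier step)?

State sequence: s0 -1-> s4 -1-> s2 -1-> s5 -1-> s5 -0-> s3 -1-> s1 -0-> s4 -1-> s2 -1-> s5 -1-> s5
First repeat at step 4: s5 was already visited.

The earliest repeat is at step j = 4: D is in s5, which it already visited at step i = 3.

s5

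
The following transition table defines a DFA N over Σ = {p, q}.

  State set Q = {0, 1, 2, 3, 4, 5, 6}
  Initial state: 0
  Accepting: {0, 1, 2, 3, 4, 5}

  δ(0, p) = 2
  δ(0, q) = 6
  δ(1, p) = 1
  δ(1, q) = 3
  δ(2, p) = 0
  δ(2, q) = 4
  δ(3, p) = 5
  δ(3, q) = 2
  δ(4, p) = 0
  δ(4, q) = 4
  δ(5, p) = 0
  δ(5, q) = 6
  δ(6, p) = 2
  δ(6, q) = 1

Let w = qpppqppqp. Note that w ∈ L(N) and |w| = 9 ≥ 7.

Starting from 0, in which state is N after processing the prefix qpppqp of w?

State sequence: 0 -q-> 6 -p-> 2 -p-> 0 -p-> 2 -q-> 4 -p-> 0

After reading 6 characters, N is in state 0.

0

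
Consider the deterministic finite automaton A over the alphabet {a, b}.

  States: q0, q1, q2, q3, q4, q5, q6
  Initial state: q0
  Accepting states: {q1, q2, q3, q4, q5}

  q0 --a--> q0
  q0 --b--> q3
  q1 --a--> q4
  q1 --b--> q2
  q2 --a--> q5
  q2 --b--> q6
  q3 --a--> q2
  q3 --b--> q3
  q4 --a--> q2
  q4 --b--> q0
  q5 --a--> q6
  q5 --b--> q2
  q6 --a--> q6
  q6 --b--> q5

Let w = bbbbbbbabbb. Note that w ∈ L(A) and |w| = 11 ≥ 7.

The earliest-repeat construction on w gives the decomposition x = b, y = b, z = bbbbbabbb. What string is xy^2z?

bbbbbbbbabbb

xy^2z = b·b·b·bbbbbabbb = bbbbbbbbabbb.
Reading y = b takes A from q3 back to q3, so after x·y·y the machine is still in q3, and z then leads to the accepting state q2. Hence bbbbbbbbabbb ∈ L(A).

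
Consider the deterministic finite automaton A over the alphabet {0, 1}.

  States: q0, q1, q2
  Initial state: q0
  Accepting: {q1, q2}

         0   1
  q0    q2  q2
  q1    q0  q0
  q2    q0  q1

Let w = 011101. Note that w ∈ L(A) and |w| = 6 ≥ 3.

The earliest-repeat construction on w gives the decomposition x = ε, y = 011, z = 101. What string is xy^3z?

xy^3z = ε·011·011·011·101 = 011011011101.
Reading y = 011 takes A from q0 back to q0, so after x·y·y·y the machine is still in q0, and z then leads to the accepting state q2. Hence 011011011101 ∈ L(A).

011011011101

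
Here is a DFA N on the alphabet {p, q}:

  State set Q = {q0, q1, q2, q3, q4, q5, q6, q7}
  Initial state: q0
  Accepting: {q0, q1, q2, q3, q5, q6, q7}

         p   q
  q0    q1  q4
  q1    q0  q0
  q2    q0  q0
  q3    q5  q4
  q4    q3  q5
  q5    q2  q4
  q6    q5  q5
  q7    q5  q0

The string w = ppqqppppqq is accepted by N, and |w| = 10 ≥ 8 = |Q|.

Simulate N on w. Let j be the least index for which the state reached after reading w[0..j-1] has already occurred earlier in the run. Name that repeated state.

q0

State sequence: q0 -p-> q1 -p-> q0 -q-> q4 -q-> q5 -p-> q2 -p-> q0 -p-> q1 -p-> q0 -q-> q4 -q-> q5
First repeat at step 2: q0 was already visited.

The earliest repeat is at step j = 2: N is in q0, which it already visited at step i = 0.
Pumping length from the standard proof: p = 8 (the number of states). The repeated state found above gives |xy| = j ≤ 8 and |y| = j − i ≥ 1.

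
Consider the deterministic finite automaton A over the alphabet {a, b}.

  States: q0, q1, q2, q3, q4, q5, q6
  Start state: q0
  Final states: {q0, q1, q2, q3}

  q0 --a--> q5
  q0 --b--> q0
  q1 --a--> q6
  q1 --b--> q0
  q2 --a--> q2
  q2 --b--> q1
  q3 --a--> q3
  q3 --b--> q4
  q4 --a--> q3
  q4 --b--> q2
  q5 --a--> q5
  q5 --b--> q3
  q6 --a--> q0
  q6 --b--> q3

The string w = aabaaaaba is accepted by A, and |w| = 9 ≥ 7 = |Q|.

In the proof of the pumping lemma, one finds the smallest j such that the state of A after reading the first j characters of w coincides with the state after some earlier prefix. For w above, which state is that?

State sequence: q0 -a-> q5 -a-> q5 -b-> q3 -a-> q3 -a-> q3 -a-> q3 -a-> q3 -b-> q4 -a-> q3
First repeat at step 2: q5 was already visited.

The earliest repeat is at step j = 2: A is in q5, which it already visited at step i = 1.
Pumping length from the standard proof: p = 7 (the number of states). The repeated state found above gives |xy| = j ≤ 7 and |y| = j − i ≥ 1.

q5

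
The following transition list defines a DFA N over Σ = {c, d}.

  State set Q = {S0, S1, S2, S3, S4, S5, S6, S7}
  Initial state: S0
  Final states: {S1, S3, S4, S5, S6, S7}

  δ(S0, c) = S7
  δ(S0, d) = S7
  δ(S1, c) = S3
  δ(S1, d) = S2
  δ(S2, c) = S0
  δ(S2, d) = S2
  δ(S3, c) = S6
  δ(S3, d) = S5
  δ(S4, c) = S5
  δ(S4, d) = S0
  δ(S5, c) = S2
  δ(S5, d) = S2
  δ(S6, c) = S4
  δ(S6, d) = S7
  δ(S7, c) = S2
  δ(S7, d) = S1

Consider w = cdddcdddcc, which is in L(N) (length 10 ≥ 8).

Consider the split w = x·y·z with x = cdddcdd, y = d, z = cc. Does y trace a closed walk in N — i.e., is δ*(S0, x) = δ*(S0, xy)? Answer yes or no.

State sequence: S0 -c-> S7 -d-> S1 -d-> S2 -d-> S2 -c-> S0 -d-> S7 -d-> S1 -d-> S2

After x (step 7): S1. After xy (step 8): S2.
They differ (S1 ≠ S2), so y is not a cycle from the state after x; this split is not the one the pumping-lemma construction produces, and pumping y need not keep the string in L(N).

no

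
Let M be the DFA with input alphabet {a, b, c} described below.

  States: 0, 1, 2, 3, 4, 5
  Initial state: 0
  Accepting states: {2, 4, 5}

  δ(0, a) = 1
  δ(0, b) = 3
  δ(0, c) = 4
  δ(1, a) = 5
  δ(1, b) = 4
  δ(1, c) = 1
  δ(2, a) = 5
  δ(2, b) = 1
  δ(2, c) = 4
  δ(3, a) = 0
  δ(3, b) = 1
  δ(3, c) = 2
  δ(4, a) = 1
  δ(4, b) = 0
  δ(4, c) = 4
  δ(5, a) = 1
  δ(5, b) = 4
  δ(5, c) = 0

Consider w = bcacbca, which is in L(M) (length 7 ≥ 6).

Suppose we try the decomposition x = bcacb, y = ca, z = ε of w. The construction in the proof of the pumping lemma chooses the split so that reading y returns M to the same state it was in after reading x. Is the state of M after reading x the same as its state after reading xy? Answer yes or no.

no

State sequence: 0 -b-> 3 -c-> 2 -a-> 5 -c-> 0 -b-> 3 -c-> 2 -a-> 5

After x (step 5): 3. After xy (step 7): 5.
They differ (3 ≠ 5), so y is not a cycle from the state after x; this split is not the one the pumping-lemma construction produces, and pumping y need not keep the string in L(M).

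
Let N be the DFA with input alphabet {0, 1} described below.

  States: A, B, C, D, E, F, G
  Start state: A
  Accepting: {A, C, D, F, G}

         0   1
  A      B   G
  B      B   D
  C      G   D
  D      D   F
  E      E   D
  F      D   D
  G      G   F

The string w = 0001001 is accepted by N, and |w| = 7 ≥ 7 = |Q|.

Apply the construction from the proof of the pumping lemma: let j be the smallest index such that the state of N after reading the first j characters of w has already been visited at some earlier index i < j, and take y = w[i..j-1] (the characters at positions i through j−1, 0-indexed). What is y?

Run of N on w = 0 0 0 1 0 0 1:
  step 0: A  (start)
  step 1: B  (read 0: A→B)
  step 2: B  (read 0: B→B)   ← first repeat (B seen earlier)
  step 3: B  (read 0: B→B)
  step 4: D  (read 1: B→D)
  step 5: D  (read 0: D→D)
  step 6: D  (read 0: D→D)
  step 7: F  (read 1: D→F)

So i = 1, j = 2, giving x = w[0:1] = 0, y = w[1:2] = 0, z = w[2:7] = 01001.
Check: |xy| = 2 ≤ 7 and |y| = 1 ≥ 1. Reading y takes N from B back to B, so every xyⁱz is accepted.

0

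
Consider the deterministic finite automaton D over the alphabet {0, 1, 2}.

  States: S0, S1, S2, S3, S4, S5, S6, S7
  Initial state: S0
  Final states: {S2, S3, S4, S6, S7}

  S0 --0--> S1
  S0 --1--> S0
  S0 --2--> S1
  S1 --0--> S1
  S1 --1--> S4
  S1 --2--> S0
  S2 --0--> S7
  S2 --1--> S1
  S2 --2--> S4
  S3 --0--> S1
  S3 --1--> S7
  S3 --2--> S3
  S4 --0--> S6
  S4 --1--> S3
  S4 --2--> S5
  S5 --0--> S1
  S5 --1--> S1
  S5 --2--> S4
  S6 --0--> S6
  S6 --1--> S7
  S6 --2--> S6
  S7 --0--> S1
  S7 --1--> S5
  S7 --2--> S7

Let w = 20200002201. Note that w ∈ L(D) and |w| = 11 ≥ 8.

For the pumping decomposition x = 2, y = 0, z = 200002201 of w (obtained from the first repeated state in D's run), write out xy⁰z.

2200002201

xy⁰z = xz = 2·200002201 = 2200002201.
Reading y = 0 takes D from S1 back to S1, so after x the machine is still in S1, and z then leads to the accepting state S4. Hence 2200002201 ∈ L(D).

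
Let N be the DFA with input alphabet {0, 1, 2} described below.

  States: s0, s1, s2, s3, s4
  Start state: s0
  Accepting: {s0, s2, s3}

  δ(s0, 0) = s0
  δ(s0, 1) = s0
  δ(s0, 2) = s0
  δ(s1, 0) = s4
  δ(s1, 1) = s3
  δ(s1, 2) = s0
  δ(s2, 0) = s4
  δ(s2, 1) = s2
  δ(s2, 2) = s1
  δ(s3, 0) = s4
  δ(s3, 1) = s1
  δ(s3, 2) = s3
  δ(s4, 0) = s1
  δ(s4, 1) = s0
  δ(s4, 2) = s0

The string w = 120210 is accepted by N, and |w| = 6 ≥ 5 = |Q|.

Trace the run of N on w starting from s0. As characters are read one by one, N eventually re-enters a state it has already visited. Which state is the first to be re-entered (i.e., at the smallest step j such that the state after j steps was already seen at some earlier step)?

s0

Run of N on w = 1 2 0 2 1 0:
  step 0: s0  (start)
  step 1: s0  (read 1: s0→s0)   ← first repeat (s0 seen earlier)
  step 2: s0  (read 2: s0→s0)
  step 3: s0  (read 0: s0→s0)
  step 4: s0  (read 2: s0→s0)
  step 5: s0  (read 1: s0→s0)
  step 6: s0  (read 0: s0→s0)

The earliest repeat is at step j = 1: N is in s0, which it already visited at step i = 0.
Since N has 5 states, any run of length ≥ 5 visits 5+1 states, so by pigeonhole some state repeats within the first 5 steps — that repeat gives the pumpable loop.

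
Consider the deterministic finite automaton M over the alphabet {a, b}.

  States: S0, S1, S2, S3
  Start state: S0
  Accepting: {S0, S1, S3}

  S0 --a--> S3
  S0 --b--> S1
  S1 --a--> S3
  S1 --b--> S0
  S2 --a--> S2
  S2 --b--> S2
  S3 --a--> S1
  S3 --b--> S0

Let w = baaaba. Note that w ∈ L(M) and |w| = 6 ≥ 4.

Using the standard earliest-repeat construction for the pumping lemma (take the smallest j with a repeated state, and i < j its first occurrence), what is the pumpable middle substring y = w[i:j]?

Run of M on w = b a a a b a:
  step 0: S0  (start)
  step 1: S1  (read b: S0→S1)
  step 2: S3  (read a: S1→S3)
  step 3: S1  (read a: S3→S1)   ← first repeat (S1 seen earlier)
  step 4: S3  (read a: S1→S3)
  step 5: S0  (read b: S3→S0)
  step 6: S3  (read a: S0→S3)

So i = 1, j = 3, giving x = w[0:1] = b, y = w[1:3] = aa, z = w[3:6] = aba.
Check: |xy| = 3 ≤ 4 and |y| = 2 ≥ 1. Reading y takes M from S1 back to S1, so every xyⁱz is accepted.

aa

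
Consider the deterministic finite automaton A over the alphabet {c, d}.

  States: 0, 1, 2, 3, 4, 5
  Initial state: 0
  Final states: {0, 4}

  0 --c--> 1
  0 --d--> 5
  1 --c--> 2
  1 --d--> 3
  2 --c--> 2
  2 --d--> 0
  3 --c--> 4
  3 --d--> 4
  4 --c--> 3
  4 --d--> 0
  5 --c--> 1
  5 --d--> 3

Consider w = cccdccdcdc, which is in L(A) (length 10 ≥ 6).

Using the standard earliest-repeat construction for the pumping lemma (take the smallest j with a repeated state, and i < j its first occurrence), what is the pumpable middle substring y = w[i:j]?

Run of A on w = c c c d c c d c d c:
  step 0: 0  (start)
  step 1: 1  (read c: 0→1)
  step 2: 2  (read c: 1→2)
  step 3: 2  (read c: 2→2)   ← first repeat (2 seen earlier)
  step 4: 0  (read d: 2→0)
  step 5: 1  (read c: 0→1)
  step 6: 2  (read c: 1→2)
  step 7: 0  (read d: 2→0)
  step 8: 1  (read c: 0→1)
  step 9: 3  (read d: 1→3)
  step 10: 4  (read c: 3→4)

So i = 2, j = 3, giving x = w[0:2] = cc, y = w[2:3] = c, z = w[3:10] = dccdcdc.
Check: |xy| = 3 ≤ 6 and |y| = 1 ≥ 1. Reading y takes A from 2 back to 2, so every xyⁱz is accepted.

c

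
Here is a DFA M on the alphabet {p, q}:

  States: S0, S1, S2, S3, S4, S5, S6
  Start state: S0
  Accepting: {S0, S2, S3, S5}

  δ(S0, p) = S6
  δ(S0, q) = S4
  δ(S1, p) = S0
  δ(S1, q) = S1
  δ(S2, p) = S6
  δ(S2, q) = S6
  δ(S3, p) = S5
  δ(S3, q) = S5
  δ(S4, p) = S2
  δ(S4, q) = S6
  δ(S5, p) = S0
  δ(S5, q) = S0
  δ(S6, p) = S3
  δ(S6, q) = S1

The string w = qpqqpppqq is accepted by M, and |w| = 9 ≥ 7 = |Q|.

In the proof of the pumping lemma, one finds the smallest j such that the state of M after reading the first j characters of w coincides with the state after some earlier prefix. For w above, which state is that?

Run of M on w = q p q q p p p q q:
  step 0: S0  (start)
  step 1: S4  (read q: S0→S4)
  step 2: S2  (read p: S4→S2)
  step 3: S6  (read q: S2→S6)
  step 4: S1  (read q: S6→S1)
  step 5: S0  (read p: S1→S0)   ← first repeat (S0 seen earlier)
  step 6: S6  (read p: S0→S6)
  step 7: S3  (read p: S6→S3)
  step 8: S5  (read q: S3→S5)
  step 9: S0  (read q: S5→S0)

The earliest repeat is at step j = 5: M is in S0, which it already visited at step i = 0.
Since M has 7 states, any run of length ≥ 7 visits 7+1 states, so by pigeonhole some state repeats within the first 7 steps — that repeat gives the pumpable loop.

S0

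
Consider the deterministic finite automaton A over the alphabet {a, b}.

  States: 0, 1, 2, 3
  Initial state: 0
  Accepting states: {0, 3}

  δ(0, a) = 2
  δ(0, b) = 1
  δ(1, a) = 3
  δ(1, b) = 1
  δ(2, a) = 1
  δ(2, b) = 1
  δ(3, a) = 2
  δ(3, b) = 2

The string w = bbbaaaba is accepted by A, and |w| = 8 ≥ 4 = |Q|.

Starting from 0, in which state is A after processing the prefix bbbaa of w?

State sequence: 0 -b-> 1 -b-> 1 -b-> 1 -a-> 3 -a-> 2

After reading 5 characters, A is in state 2.

2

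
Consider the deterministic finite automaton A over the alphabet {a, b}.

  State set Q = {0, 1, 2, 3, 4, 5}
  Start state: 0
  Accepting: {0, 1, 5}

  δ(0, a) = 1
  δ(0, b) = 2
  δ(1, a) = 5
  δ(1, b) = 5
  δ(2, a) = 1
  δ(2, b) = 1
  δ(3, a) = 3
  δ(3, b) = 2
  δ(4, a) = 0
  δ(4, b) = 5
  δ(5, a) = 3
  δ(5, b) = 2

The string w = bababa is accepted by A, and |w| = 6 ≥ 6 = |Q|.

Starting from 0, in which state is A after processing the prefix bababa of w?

Run of A on the first 6 characters of w = b a b a b a:
  step 0: 0  (start)
  step 1: 2  (read b: 0→2)
  step 2: 1  (read a: 2→1)
  step 3: 5  (read b: 1→5)
  step 4: 3  (read a: 5→3)
  step 5: 2  (read b: 3→2)
  step 6: 1  (read a: 2→1)

After reading 6 characters, A is in state 1.
(This kind of state-tracing is the core of the pumping-lemma construction: with 6 states, pigeonhole forces a repeat within the first 6 steps.)

1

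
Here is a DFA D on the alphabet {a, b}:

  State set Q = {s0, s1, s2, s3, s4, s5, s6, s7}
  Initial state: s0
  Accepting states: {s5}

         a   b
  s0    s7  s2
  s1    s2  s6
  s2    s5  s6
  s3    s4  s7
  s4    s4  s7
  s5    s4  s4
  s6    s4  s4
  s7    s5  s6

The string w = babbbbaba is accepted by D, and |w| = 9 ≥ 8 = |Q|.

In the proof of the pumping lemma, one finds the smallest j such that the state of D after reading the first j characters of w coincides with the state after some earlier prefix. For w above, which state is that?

s4

Run of D on w = b a b b b b a b a:
  step 0: s0  (start)
  step 1: s2  (read b: s0→s2)
  step 2: s5  (read a: s2→s5)
  step 3: s4  (read b: s5→s4)
  step 4: s7  (read b: s4→s7)
  step 5: s6  (read b: s7→s6)
  step 6: s4  (read b: s6→s4)   ← first repeat (s4 seen earlier)
  step 7: s4  (read a: s4→s4)
  step 8: s7  (read b: s4→s7)
  step 9: s5  (read a: s7→s5)

The earliest repeat is at step j = 6: D is in s4, which it already visited at step i = 3.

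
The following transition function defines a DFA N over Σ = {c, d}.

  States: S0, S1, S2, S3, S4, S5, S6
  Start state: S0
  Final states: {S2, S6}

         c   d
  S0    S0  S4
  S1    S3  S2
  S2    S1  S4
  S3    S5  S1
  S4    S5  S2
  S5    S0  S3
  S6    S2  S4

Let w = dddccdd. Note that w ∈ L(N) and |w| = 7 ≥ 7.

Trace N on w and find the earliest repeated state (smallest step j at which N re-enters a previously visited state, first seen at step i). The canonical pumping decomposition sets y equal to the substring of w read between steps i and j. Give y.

State sequence: S0 -d-> S4 -d-> S2 -d-> S4 -c-> S5 -c-> S0 -d-> S4 -d-> S2
First repeat at step 3: S4 was already visited.

So i = 1, j = 3, giving x = w[0:1] = d, y = w[1:3] = dd, z = w[3:7] = ccdd.
Check: |xy| = 3 ≤ 7 and |y| = 2 ≥ 1. Reading y takes N from S4 back to S4, so every xyⁱz is accepted.

dd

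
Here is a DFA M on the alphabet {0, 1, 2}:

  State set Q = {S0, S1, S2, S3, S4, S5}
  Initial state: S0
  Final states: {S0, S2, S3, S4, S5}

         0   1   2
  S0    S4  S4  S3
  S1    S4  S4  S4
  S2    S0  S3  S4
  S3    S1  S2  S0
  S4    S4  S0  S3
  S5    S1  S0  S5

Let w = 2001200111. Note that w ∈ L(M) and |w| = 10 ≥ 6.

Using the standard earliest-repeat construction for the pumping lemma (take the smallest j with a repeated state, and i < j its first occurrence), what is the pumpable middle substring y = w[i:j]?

2001

State sequence: S0 -2-> S3 -0-> S1 -0-> S4 -1-> S0 -2-> S3 -0-> S1 -0-> S4 -1-> S0 -1-> S4 -1-> S0
First repeat at step 4: S0 was already visited.

So i = 0, j = 4, giving x = w[0:0] = ε, y = w[0:4] = 2001, z = w[4:10] = 200111.
Check: |xy| = 4 ≤ 6 and |y| = 4 ≥ 1. Reading y takes M from S0 back to S0, so every xyⁱz is accepted.
Since M has 6 states, any run of length ≥ 6 visits 6+1 states, so by pigeonhole some state repeats within the first 6 steps — that repeat gives the pumpable loop.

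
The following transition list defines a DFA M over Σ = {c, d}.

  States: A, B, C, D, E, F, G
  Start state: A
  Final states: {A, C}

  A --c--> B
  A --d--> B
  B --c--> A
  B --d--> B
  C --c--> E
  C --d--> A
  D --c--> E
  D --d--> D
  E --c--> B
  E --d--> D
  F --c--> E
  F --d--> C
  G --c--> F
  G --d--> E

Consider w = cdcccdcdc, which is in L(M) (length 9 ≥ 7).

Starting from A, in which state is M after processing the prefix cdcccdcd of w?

B

State sequence: A -c-> B -d-> B -c-> A -c-> B -c-> A -d-> B -c-> A -d-> B

After reading 8 characters, M is in state B.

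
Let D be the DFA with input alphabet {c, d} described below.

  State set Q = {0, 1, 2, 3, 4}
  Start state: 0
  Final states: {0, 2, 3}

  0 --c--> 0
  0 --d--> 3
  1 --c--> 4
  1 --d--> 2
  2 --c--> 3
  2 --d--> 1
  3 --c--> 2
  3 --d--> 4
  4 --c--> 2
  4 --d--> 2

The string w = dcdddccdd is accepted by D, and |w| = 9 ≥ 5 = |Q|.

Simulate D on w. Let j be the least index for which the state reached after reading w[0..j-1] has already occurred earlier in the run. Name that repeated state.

Run of D on w = d c d d d c c d d:
  step 0: 0  (start)
  step 1: 3  (read d: 0→3)
  step 2: 2  (read c: 3→2)
  step 3: 1  (read d: 2→1)
  step 4: 2  (read d: 1→2)   ← first repeat (2 seen earlier)
  step 5: 1  (read d: 2→1)
  step 6: 4  (read c: 1→4)
  step 7: 2  (read c: 4→2)
  step 8: 1  (read d: 2→1)
  step 9: 2  (read d: 1→2)

The earliest repeat is at step j = 4: D is in 2, which it already visited at step i = 2.

2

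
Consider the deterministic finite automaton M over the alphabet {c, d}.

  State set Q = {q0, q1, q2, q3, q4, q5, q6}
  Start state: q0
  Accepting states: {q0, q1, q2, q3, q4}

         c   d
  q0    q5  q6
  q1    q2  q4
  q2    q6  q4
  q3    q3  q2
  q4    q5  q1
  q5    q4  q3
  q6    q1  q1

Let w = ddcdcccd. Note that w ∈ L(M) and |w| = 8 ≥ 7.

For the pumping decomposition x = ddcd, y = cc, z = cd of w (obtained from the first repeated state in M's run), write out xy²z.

xy^2z = ddcd·cc·cc·cd = ddcdcccccd.
Reading y = cc takes M from q4 back to q4, so after x·y·y the machine is still in q4, and z then leads to the accepting state q3. Hence ddcdcccccd ∈ L(M).

ddcdcccccd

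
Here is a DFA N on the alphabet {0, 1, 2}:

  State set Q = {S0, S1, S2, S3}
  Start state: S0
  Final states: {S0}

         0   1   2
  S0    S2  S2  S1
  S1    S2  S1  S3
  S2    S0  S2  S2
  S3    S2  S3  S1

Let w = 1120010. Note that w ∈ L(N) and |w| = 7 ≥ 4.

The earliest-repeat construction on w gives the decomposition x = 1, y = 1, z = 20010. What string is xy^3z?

111120010

xy^3z = 1·1·1·1·20010 = 111120010.
Reading y = 1 takes N from S2 back to S2, so after x·y·y·y the machine is still in S2, and z then leads to the accepting state S0. Hence 111120010 ∈ L(N).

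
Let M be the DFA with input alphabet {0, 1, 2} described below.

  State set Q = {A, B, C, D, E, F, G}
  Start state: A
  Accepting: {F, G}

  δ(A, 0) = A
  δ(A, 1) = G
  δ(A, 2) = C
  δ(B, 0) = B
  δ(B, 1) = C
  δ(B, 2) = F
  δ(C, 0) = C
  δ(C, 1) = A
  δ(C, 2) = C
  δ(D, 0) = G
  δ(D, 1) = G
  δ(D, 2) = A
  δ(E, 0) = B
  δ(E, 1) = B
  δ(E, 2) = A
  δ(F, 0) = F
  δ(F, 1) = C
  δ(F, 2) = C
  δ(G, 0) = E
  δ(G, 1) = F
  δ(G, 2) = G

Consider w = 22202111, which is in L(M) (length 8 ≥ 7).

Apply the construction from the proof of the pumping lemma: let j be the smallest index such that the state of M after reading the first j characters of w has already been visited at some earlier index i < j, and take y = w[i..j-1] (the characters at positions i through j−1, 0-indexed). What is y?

State sequence: A -2-> C -2-> C -2-> C -0-> C -2-> C -1-> A -1-> G -1-> F
First repeat at step 2: C was already visited.

So i = 1, j = 2, giving x = w[0:1] = 2, y = w[1:2] = 2, z = w[2:8] = 202111.
Check: |xy| = 2 ≤ 7 and |y| = 1 ≥ 1. Reading y takes M from C back to C, so every xyⁱz is accepted.
The DFA has 7 states, so the proof of the pumping lemma guarantees a repeated state among the first 7+1 visited; the segment between the two visits is the pumpable y.

2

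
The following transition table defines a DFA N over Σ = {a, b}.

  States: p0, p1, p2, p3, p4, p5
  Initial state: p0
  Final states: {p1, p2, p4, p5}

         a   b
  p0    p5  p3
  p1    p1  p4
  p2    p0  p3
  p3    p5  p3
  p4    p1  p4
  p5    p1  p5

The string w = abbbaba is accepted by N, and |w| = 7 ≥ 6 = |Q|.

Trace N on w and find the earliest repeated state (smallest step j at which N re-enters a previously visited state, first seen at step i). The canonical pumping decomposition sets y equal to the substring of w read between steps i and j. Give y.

State sequence: p0 -a-> p5 -b-> p5 -b-> p5 -b-> p5 -a-> p1 -b-> p4 -a-> p1
First repeat at step 2: p5 was already visited.

So i = 1, j = 2, giving x = w[0:1] = a, y = w[1:2] = b, z = w[2:7] = bbaba.
Check: |xy| = 2 ≤ 6 and |y| = 1 ≥ 1. Reading y takes N from p5 back to p5, so every xyⁱz is accepted.
The DFA has 6 states, so the proof of the pumping lemma guarantees a repeated state among the first 6+1 visited; the segment between the two visits is the pumpable y.

b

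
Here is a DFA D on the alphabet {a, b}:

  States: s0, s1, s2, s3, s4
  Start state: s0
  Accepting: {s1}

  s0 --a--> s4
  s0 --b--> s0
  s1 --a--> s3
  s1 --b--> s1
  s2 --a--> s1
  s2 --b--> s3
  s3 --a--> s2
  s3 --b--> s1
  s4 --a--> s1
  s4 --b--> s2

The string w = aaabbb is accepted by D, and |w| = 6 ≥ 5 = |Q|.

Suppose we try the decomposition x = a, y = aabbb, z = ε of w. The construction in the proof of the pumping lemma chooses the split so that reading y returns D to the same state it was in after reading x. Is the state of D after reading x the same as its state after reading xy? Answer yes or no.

no

Run of D on the first 6 characters of w = a a a b b b:
  step 0: s0  (start)
  step 1: s4  (read a: s0→s4)
  step 2: s1  (read a: s4→s1)
  step 3: s3  (read a: s1→s3)
  step 4: s1  (read b: s3→s1)
  step 5: s1  (read b: s1→s1)
  step 6: s1  (read b: s1→s1)

After x (step 1): s4. After xy (step 6): s1.
They differ (s4 ≠ s1), so y is not a cycle from the state after x; this split is not the one the pumping-lemma construction produces, and pumping y need not keep the string in L(D).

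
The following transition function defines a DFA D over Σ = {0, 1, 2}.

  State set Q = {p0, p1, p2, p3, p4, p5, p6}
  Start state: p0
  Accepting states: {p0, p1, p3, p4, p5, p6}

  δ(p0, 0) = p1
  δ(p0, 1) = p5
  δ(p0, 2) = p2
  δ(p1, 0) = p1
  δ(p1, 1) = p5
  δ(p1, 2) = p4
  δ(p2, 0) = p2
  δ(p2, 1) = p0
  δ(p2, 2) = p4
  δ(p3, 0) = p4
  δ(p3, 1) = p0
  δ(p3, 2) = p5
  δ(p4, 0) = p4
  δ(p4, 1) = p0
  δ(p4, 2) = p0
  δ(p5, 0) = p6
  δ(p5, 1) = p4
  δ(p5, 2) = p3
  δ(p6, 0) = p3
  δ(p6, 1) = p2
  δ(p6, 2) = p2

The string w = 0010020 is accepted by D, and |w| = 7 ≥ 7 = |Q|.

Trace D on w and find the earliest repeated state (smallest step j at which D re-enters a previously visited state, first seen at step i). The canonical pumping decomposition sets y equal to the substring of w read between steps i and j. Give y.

0

Run of D on w = 0 0 1 0 0 2 0:
  step 0: p0  (start)
  step 1: p1  (read 0: p0→p1)
  step 2: p1  (read 0: p1→p1)   ← first repeat (p1 seen earlier)
  step 3: p5  (read 1: p1→p5)
  step 4: p6  (read 0: p5→p6)
  step 5: p3  (read 0: p6→p3)
  step 6: p5  (read 2: p3→p5)
  step 7: p6  (read 0: p5→p6)

So i = 1, j = 2, giving x = w[0:1] = 0, y = w[1:2] = 0, z = w[2:7] = 10020.
Check: |xy| = 2 ≤ 7 and |y| = 1 ≥ 1. Reading y takes D from p1 back to p1, so every xyⁱz is accepted.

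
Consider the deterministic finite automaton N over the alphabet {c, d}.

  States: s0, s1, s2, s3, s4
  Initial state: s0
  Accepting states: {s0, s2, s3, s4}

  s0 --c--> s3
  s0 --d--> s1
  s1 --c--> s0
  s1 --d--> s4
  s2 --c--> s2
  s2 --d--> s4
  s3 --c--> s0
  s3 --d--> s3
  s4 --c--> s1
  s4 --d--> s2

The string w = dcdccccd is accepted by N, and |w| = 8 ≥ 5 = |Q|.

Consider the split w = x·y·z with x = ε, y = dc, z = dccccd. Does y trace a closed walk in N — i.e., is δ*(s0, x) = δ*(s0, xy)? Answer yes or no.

Run of N on the first 2 characters of w = d c:
  step 0: s0  (start)
  step 1: s1  (read d: s0→s1)
  step 2: s0  (read c: s1→s0)

After x (step 0): s0. After xy (step 2): s0.
They match, so y = dc drives N around a cycle from s0 back to itself; pumping y any number of times keeps N in s0 before reading z, and xyⁱz ∈ L(N) for every i ≥ 0.

yes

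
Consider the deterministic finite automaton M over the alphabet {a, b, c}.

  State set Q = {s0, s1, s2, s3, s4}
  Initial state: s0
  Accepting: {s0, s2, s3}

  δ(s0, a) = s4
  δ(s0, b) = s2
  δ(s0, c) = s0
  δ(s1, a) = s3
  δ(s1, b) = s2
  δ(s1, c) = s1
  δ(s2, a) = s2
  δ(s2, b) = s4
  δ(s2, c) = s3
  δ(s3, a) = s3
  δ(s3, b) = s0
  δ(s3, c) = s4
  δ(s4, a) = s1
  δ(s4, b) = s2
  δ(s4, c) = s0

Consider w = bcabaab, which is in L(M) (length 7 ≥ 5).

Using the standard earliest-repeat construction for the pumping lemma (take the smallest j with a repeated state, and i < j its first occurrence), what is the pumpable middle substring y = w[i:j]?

Run of M on w = b c a b a a b:
  step 0: s0  (start)
  step 1: s2  (read b: s0→s2)
  step 2: s3  (read c: s2→s3)
  step 3: s3  (read a: s3→s3)   ← first repeat (s3 seen earlier)
  step 4: s0  (read b: s3→s0)
  step 5: s4  (read a: s0→s4)
  step 6: s1  (read a: s4→s1)
  step 7: s2  (read b: s1→s2)

So i = 2, j = 3, giving x = w[0:2] = bc, y = w[2:3] = a, z = w[3:7] = baab.
Check: |xy| = 3 ≤ 5 and |y| = 1 ≥ 1. Reading y takes M from s3 back to s3, so every xyⁱz is accepted.

a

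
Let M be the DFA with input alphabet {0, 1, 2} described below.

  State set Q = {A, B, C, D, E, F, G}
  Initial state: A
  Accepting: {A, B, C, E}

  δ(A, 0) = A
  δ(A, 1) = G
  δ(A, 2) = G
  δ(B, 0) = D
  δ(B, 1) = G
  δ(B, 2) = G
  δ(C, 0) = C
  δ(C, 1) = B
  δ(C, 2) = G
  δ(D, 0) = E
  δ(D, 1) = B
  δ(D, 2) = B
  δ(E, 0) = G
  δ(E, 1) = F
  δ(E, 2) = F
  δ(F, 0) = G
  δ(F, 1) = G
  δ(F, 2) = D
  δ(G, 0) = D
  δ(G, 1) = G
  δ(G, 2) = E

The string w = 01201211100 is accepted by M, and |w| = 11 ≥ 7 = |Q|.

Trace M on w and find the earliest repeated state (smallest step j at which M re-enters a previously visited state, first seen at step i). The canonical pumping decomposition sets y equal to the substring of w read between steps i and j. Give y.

State sequence: A -0-> A -1-> G -2-> E -0-> G -1-> G -2-> E -1-> F -1-> G -1-> G -0-> D -0-> E
First repeat at step 1: A was already visited.

So i = 0, j = 1, giving x = w[0:0] = ε, y = w[0:1] = 0, z = w[1:11] = 1201211100.
Check: |xy| = 1 ≤ 7 and |y| = 1 ≥ 1. Reading y takes M from A back to A, so every xyⁱz is accepted.

0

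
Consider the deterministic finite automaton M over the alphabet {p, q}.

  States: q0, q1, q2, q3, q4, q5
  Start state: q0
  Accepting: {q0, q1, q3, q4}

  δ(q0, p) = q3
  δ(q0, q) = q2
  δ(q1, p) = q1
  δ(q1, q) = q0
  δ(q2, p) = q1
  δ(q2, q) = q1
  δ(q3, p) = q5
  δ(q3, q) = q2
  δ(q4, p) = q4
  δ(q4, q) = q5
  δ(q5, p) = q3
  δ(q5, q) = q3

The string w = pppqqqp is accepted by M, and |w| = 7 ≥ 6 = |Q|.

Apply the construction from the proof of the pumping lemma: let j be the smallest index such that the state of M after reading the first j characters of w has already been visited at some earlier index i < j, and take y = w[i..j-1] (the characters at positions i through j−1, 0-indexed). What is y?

pp

Run of M on w = p p p q q q p:
  step 0: q0  (start)
  step 1: q3  (read p: q0→q3)
  step 2: q5  (read p: q3→q5)
  step 3: q3  (read p: q5→q3)   ← first repeat (q3 seen earlier)
  step 4: q2  (read q: q3→q2)
  step 5: q1  (read q: q2→q1)
  step 6: q0  (read q: q1→q0)
  step 7: q3  (read p: q0→q3)

So i = 1, j = 3, giving x = w[0:1] = p, y = w[1:3] = pp, z = w[3:7] = qqqp.
Check: |xy| = 3 ≤ 6 and |y| = 2 ≥ 1. Reading y takes M from q3 back to q3, so every xyⁱz is accepted.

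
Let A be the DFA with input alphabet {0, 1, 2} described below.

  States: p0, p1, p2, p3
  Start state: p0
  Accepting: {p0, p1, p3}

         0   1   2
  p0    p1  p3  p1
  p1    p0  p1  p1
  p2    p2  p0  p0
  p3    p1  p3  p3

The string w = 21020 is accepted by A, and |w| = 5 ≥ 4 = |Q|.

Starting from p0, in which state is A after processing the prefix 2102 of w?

Run of A on the first 4 characters of w = 2 1 0 2:
  step 0: p0  (start)
  step 1: p1  (read 2: p0→p1)
  step 2: p1  (read 1: p1→p1)
  step 3: p0  (read 0: p1→p0)
  step 4: p1  (read 2: p0→p1)

After reading 4 characters, A is in state p1.

p1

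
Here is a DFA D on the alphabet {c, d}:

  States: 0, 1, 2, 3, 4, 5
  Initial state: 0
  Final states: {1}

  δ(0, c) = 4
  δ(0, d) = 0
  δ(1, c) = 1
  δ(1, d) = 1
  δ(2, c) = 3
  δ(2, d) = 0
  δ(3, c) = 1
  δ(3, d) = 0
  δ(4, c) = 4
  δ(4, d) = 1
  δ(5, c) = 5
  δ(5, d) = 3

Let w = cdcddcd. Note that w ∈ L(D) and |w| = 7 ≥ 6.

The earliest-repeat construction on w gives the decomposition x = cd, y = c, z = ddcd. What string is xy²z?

cdccddcd

xy^2z = cd·c·c·ddcd = cdccddcd.
Reading y = c takes D from 1 back to 1, so after x·y·y the machine is still in 1, and z then leads to the accepting state 1. Hence cdccddcd ∈ L(D).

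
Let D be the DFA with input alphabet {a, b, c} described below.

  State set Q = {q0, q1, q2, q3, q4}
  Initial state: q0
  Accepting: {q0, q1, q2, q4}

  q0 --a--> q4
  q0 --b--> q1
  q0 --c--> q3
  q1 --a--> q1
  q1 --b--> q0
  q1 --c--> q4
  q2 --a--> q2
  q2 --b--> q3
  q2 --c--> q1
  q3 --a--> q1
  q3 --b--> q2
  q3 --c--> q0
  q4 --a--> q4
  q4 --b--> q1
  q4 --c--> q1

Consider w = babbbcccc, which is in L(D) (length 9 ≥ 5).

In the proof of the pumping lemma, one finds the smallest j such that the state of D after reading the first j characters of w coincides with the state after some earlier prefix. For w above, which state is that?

q1

Run of D on w = b a b b b c c c c:
  step 0: q0  (start)
  step 1: q1  (read b: q0→q1)
  step 2: q1  (read a: q1→q1)   ← first repeat (q1 seen earlier)
  step 3: q0  (read b: q1→q0)
  step 4: q1  (read b: q0→q1)
  step 5: q0  (read b: q1→q0)
  step 6: q3  (read c: q0→q3)
  step 7: q0  (read c: q3→q0)
  step 8: q3  (read c: q0→q3)
  step 9: q0  (read c: q3→q0)

The earliest repeat is at step j = 2: D is in q1, which it already visited at step i = 1.
With |Q| = 5, pigeonhole forces a state repeat no later than step 5; the substring read between the first and second visits to that state can be pumped.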